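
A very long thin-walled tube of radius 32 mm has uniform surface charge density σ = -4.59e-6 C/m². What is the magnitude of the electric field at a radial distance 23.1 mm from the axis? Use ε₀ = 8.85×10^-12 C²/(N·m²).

E = 0 (no enclosed charge)

Take a coaxial cylindrical Gaussian surface of radius r = 23.1 mm and length L (r < 32 mm, inside the shell).
No charge is enclosed, so Gauss's law gives E·2πrL = 0 ⇒ E = 0.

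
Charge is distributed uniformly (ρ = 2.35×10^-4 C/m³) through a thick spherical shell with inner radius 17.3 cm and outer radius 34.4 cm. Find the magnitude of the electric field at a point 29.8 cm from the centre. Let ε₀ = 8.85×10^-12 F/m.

|E| ≈ 2.12×10^6 N/C

Take a concentric spherical Gaussian surface of radius r = 29.8 cm (within the shell material, 17.3 cm < r < 34.4 cm).
Enclosed charge is the volume from a to r: Q_enc = (4π/3)ρ(r³ − a³) = 2.095×10^-5 C.
Since E is radial and uniform over the Gaussian sphere, Φ = E·4πr² = Q_enc/ε₀.
E = |Q_enc|/(4πε₀r²) = (2.095×10^-5)/(4π·8.85×10^-12·(0.298)²) = 2.12e6 N/C.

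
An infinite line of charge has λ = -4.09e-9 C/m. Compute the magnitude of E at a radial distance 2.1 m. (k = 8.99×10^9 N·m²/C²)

Choose a coaxial cylinder of radius r = 2.1 m (arbitrary length L) as the Gaussian surface.
Q_enc = λL, so λ_enc = -4.09e-9 C/m.
Gauss's law: E·2πrL = λ_enc L/ε₀.
E = 2k|λ_enc|/r = 2(8.99×10^9)(4.09×10^-9)/(2.1) = 35 N/C.

|E| = 35 V/m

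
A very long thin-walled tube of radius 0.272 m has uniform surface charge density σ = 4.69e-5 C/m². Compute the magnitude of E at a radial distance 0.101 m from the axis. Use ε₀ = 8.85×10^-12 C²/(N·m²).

E = 0 (no enclosed charge)

Coaxial Gaussian cylinder, radius r = 0.101 m, length L (r < 0.272 m, inside the shell).
No charge is enclosed, so Gauss's law gives E·2πrL = 0 ⇒ E = 0.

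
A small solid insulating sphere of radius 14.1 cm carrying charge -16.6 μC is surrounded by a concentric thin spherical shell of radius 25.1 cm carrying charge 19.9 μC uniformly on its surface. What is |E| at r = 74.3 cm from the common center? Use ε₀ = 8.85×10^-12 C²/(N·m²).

|E| ≈ 5.38e4 N/C

Symmetry ⇒ E = E(r) r̂. Gaussian sphere of radius r = 74.3 cm (r > 25.1 cm, enclosing both).
Q_enc = (-16.6 μC) + (19.9 μC) = 3.30×10^-6 C.
By Gauss's law, ∮E·dA = E·4πr² = Q_enc/ε₀.
E = |Q_enc|/(4πε₀r²) = (3.30×10^-6)/(4π·8.85×10^-12·(0.743)²) = 5.38×10^4 N/C.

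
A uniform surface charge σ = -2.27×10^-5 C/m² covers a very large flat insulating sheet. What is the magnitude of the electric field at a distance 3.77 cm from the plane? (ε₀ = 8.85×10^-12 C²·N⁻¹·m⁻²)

1.28×10^6 N/C

By planar symmetry E is perpendicular to the sheet and uniform; use a Gaussian pillbox with flat faces of area A on each side of the sheet.
Flux Φ = 2EA and Q_enc = σA, so 2EA = σA/ε₀ ⇒ E = |σ|/(2ε₀), independent of distance.
E = |σ|/(2ε₀) = (2.27×10^-5)/(2·8.85×10^-12) = 1.28×10^6 N/C.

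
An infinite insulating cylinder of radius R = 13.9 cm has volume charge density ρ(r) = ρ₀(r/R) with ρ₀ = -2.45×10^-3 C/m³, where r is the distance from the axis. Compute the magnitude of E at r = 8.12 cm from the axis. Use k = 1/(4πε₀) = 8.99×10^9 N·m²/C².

Coaxial Gaussian cylinder, radius r = 8.12 cm, length L (r < R).
Integrating ρ over the cross-section to radius r: λ_enc = (2πρ₀/R) ∫₀^r r'^2 dr' = 2πρ₀ r^3/(3·R) = -1.976×10^-5 C/m.
By Gauss's law (flux through the curved wall only), E·2πrL = λ_enc L/ε₀.
E = 2k|λ_enc|/r = 2(8.99×10^9)(1.976×10^-5)/(0.0812) = 4.38×10^6 N/C.

4.38×10^6 V/m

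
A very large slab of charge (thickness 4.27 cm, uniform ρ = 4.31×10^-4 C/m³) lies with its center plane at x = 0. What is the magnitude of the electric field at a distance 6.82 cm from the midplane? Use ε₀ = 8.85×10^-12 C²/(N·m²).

|E| = 1.04×10^6 V/m

The point |x| = 6.82 cm lies outside the slab (half-thickness 0.02135 m). A symmetric pillbox spanning the full slab encloses Q_enc = ρ·d·A.
Flux = 2EA ⇒ E = |ρ|d/(2ε₀), independent of distance outside.
E = (4.31×10^-4)(0.0427)/(2·8.85×10^-12) = 1.04×10^6 N/C.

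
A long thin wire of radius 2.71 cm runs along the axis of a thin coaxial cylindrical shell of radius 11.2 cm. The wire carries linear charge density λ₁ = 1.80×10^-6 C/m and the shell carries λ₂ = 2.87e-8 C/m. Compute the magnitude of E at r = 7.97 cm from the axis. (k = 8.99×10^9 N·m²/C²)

|E| ≈ 4.06×10^5 V/m

Coaxial Gaussian cylinder, radius r = 7.97 cm, length L (between the conductors, 2.71 cm < r < 11.2 cm).
Only the inner wire is enclosed; the outer shell contributes nothing inside itself. λ_enc = λ₁ = 1.80e-6 C/m.
Gauss's law: E·2πrL = λ_enc L/ε₀.
E = 2k|λ_enc|/r = 2(8.99×10^9)(1.80e-6)/(0.0797) = 4.06×10^5 N/C.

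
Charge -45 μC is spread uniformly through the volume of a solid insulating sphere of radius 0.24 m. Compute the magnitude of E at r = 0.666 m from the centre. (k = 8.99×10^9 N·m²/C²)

Use a concentric Gaussian sphere at r = 0.666 m (r > R, so the entire charge is enclosed).
Q_enc = -45 μC = -4.50×10^-5 C.
Applying ∮E·dA = Q_enc/ε₀ with Φ = E(4πr²):
E = k|Q_enc|/r² = (8.99×10^9)(4.50×10^-5)/(0.666)² = 9.12×10^5 N/C.

|E| = 9.12×10^5 V/m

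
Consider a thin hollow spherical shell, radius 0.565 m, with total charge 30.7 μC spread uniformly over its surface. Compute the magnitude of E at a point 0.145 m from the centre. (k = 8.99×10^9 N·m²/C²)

Symmetry ⇒ E = E(r) r̂. Gaussian sphere of radius r = 0.145 m (inside the shell, r < 0.565 m).
No charge lies within this surface, so Q_enc = 0 and Gauss's law gives E·4πr² = 0 ⇒ E = 0.

E = 0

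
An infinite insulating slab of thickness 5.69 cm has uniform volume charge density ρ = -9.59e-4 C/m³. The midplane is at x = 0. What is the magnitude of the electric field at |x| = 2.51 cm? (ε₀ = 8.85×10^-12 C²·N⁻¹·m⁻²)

2.72×10^6 N/C

By symmetry E is perpendicular to the slab. A Gaussian pillbox from −2.51 cm to +2.51 cm (face area A) lies entirely within the slab.
Q_enc = ρ·(2x)·A and flux = 2EA, so 2EA = 2ρxA/ε₀ ⇒ E = |ρ|x/ε₀.
E = (9.59×10^-4)(0.0251)/(8.85×10^-12) = 2.72e6 N/C.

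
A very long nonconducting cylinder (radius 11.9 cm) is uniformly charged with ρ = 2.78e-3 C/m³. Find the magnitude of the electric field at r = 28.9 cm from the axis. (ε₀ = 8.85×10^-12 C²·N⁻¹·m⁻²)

Choose a coaxial cylinder of radius r = 28.9 cm (arbitrary length L) as the Gaussian surface (r > 11.9 cm, full cross-section enclosed).
λ_enc = ρ·πR² = (2.78×10^-3)π(0.119)² = 1.237×10^-4 C/m.
Applying ∮E·dA = Q_enc/ε₀ with the end caps contributing no flux:
E = |λ_enc|/(2πε₀r) = (1.237e-4)/(2π·8.85×10^-12·0.289) = 7.70×10^6 N/C.

|E| = 7.70e6 N/C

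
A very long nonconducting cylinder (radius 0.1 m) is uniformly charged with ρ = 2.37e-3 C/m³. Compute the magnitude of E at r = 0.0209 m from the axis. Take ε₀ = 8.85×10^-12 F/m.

Coaxial Gaussian cylinder, radius r = 0.0209 m, length L (r < R).
Enclosed charge per unit length: λ_enc = ρ·πr² = (2.37×10^-3)π(0.0209)² = 3.252×10^-6 C/m.
Applying ∮E·dA = Q_enc/ε₀ with the end caps contributing no flux:
E = |λ_enc|/(2πε₀r) = (3.252×10^-6)/(2π·8.85×10^-12·0.0209) = 2.80×10^6 N/C.

E ≈ 2.80×10^6 N/C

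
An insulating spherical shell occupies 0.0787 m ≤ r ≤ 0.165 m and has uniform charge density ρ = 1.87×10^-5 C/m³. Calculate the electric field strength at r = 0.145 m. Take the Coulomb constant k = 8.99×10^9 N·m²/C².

|E| = 8.58×10^4 N/C

By spherical symmetry E is radial; choose a Gaussian sphere of radius r = 0.145 m (within the shell material, 0.0787 m < r < 0.165 m).
Enclosed charge is the volume from a to r: Q_enc = (4π/3)ρ(r³ − a³) = 2.006×10^-7 C.
Gauss's law: E·4πr² = Q_enc/ε₀.
E = k|Q_enc|/r² = (8.99×10^9)(2.006e-7)/(0.145)² = 8.58×10^4 N/C.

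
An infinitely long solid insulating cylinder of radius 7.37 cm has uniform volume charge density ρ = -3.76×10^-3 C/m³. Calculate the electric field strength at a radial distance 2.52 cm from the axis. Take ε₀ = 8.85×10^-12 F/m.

Take a coaxial cylindrical Gaussian surface of radius r = 2.52 cm and length L (r < R).
Enclosed charge per unit length: λ_enc = ρ·πr² = (-3.76×10^-3)π(0.0252)² = -7.501e-6 C/m.
Gauss's law: E·2πrL = λ_enc L/ε₀.
E = |λ_enc|/(2πε₀r) = (7.501×10^-6)/(2π·8.85×10^-12·0.0252) = 5.35e6 N/C.

|E| = 5.35×10^6 N/C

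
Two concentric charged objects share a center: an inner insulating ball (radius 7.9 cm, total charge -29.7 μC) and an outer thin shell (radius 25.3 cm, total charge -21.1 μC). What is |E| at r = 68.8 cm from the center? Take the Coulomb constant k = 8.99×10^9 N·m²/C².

Use a concentric Gaussian sphere at r = 68.8 cm (r > 25.3 cm, enclosing both).
Q_enc = (-29.7 μC) + (-21.1 μC) = -5.08×10^-5 C.
Since E is radial and uniform over the Gaussian sphere, Φ = E·4πr² = Q_enc/ε₀.
E = k|Q_enc|/r² = (8.99×10^9)(5.08e-5)/(0.688)² = 9.65×10^5 N/C.

|E| ≈ 9.65×10^5 N/C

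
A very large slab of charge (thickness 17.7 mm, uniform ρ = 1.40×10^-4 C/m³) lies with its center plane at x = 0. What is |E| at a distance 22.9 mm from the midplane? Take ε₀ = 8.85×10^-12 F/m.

E = 1.40e5 V/m

The point |x| = 22.9 mm lies outside the slab (half-thickness 0.00885 m). A symmetric pillbox spanning the full slab encloses Q_enc = ρ·d·A.
Flux = 2EA ⇒ E = |ρ|d/(2ε₀), independent of distance outside.
E = (1.40×10^-4)(0.0177)/(2·8.85×10^-12) = 1.40×10^5 N/C.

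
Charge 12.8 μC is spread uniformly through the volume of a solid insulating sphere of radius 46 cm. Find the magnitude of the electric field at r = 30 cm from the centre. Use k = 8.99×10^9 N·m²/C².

|E| ≈ 3.55e5 N/C

Take a concentric spherical Gaussian surface of radius r = 30 cm (r < R).
For a uniform sphere the enclosed fraction is (r/R)³, so Q_enc = (12.8 μC)(0.3/0.46)³ = 3.551×10^-6 C.
Applying ∮E·dA = Q_enc/ε₀ with Φ = E(4πr²):
E = k|Q_enc|/r² = (8.99×10^9)(3.551×10^-6)/(0.3)² = 3.55×10^5 N/C.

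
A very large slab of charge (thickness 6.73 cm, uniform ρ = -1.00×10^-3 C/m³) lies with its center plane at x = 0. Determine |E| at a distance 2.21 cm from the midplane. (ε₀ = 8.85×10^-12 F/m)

By symmetry E is perpendicular to the slab. A Gaussian pillbox from −2.21 cm to +2.21 cm (face area A) lies entirely within the slab.
Q_enc = ρ·(2x)·A and flux = 2EA, so 2EA = 2ρxA/ε₀ ⇒ E = |ρ|x/ε₀.
E = (1.00×10^-3)(0.0221)/(8.85×10^-12) = 2.50×10^6 N/C.

E = 2.50×10^6 N/C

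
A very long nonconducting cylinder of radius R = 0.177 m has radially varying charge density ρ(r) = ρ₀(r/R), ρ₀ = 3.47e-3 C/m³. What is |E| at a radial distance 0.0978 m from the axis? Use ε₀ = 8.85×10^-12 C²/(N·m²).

Coaxial Gaussian cylinder, radius r = 0.0978 m, length L (r < R).
λ_enc = ∫₀^r ρ(r')·2πr' dr' = (2πρ₀/R)·r^3/3 = 3.841×10^-5 C/m.
Applying ∮E·dA = Q_enc/ε₀ with the end caps contributing no flux:
E = |λ_enc|/(2πε₀r) = (3.841e-5)/(2π·8.85×10^-12·0.0978) = 7.06×10^6 N/C.

7.06×10^6 V/m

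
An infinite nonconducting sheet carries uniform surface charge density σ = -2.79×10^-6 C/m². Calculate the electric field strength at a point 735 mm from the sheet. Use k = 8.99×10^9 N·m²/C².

E ≈ 1.58×10^5 N/C

By planar symmetry E is perpendicular to the sheet and uniform; use a Gaussian pillbox with flat faces of area A on each side of the sheet.
Flux Φ = 2EA and Q_enc = σA, so 2EA = σA/ε₀ ⇒ E = |σ|/(2ε₀), independent of distance.
E = 2πk|σ| = 2π(8.99×10^9)(2.79e-6) = 1.58×10^5 N/C.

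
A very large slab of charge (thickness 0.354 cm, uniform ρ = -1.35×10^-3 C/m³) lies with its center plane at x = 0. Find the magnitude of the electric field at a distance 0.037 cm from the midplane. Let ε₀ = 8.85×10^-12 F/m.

|E| ≈ 5.64×10^4 N/C

By symmetry E is perpendicular to the slab. A Gaussian pillbox from −0.037 cm to +0.037 cm (face area A) lies entirely within the slab.
Q_enc = ρ·(2x)·A and flux = 2EA, so 2EA = 2ρxA/ε₀ ⇒ E = |ρ|x/ε₀.
E = (1.35×10^-3)(0.00037)/(8.85×10^-12) = 5.64×10^4 N/C.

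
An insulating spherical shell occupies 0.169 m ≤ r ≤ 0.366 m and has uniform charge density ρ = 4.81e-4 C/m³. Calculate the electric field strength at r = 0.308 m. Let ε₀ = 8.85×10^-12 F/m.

4.66×10^6 N/C

Take a concentric spherical Gaussian surface of radius r = 0.308 m (within the shell material, 0.169 m < r < 0.366 m).
Enclosed charge is the volume from a to r: Q_enc = (4π/3)ρ(r³ − a³) = 4.914e-5 C.
By Gauss's law, ∮E·dA = E·4πr² = Q_enc/ε₀.
E = |Q_enc|/(4πε₀r²) = (4.914×10^-5)/(4π·8.85×10^-12·(0.308)²) = 4.66×10^6 N/C.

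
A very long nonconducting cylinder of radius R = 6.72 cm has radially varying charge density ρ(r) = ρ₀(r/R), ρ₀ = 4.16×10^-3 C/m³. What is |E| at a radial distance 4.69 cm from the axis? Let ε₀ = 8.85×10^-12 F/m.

E = 5.13e6 N/C

Coaxial Gaussian cylinder, radius r = 4.69 cm, length L (r < R).
Integrating ρ over the cross-section to radius r: λ_enc = (2πρ₀/R) ∫₀^r r'^2 dr' = 2πρ₀ r^3/(3·R) = 1.338×10^-5 C/m.
Applying ∮E·dA = Q_enc/ε₀ with the end caps contributing no flux:
E = |λ_enc|/(2πε₀r) = (1.338×10^-5)/(2π·8.85×10^-12·0.0469) = 5.13×10^6 N/C.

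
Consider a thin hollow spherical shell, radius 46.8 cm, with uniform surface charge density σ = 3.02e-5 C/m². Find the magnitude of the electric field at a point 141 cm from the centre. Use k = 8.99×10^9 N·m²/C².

By spherical symmetry E is radial; choose a Gaussian sphere of radius r = 141 cm (r > 46.8 cm).
The entire shell is enclosed: Q_enc = σ·4πR² = (3.02e-5)·4π·(0.468)² = 8.312×10^-5 C.
Applying ∮E·dA = Q_enc/ε₀ with Φ = E(4πr²):
E = k|Q_enc|/r² = (8.99×10^9)(8.312e-5)/(1.41)² = 3.76×10^5 N/C.

3.76e5 N/C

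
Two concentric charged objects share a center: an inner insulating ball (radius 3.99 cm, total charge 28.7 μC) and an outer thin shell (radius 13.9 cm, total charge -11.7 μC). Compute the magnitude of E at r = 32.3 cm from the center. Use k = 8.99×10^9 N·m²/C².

E ≈ 1.46×10^6 N/C

Symmetry ⇒ E = E(r) r̂. Gaussian sphere of radius r = 32.3 cm (r > 13.9 cm, enclosing both).
Q_enc = (28.7 μC) + (-11.7 μC) = 1.70×10^-5 C.
Applying ∮E·dA = Q_enc/ε₀ with Φ = E(4πr²):
E = k|Q_enc|/r² = (8.99×10^9)(1.70×10^-5)/(0.323)² = 1.46e6 N/C.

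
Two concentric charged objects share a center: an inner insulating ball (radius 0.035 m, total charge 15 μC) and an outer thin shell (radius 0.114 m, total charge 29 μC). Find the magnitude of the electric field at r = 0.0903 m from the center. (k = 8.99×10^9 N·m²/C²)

Symmetry ⇒ E = E(r) r̂. Gaussian sphere of radius r = 0.0903 m (between the bodies, 0.035 m < r < 0.114 m).
Only the inner charge is enclosed; the outer shell contributes nothing inside itself. Q_enc = 15 μC = 1.50×10^-5 C.
Applying ∮E·dA = Q_enc/ε₀ with Φ = E(4πr²):
E = k|Q_enc|/r² = (8.99×10^9)(1.50e-5)/(0.0903)² = 1.65e7 N/C.

1.65e7 V/m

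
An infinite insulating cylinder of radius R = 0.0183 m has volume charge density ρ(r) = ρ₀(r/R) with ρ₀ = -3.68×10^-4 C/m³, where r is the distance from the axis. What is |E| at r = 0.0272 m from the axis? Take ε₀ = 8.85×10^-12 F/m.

1.71×10^5 N/C

By cylindrical symmetry E is radial; use a coaxial Gaussian cylinder of radius 0.0272 m and length L (r > R, full charge per length enclosed).
λ_enc = 2π ∫₀^R ρ₀(r'/R)^1 r' dr' = 2πρ₀R²/3 = -2.581×10^-7 C/m.
Since E is radial and uniform over the curved surface, Φ = E·2πrL = Q_enc/ε₀ = λ_enc L/ε₀.
E = |λ_enc|/(2πε₀r) = (2.581e-7)/(2π·8.85×10^-12·0.0272) = 1.71×10^5 N/C.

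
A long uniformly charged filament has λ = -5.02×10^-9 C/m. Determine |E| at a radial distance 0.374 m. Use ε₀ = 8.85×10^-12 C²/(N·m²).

E ≈ 241 V/m

Take a coaxial cylindrical Gaussian surface of radius r = 0.374 m and length L.
Q_enc = λL, so λ_enc = -5.02e-9 C/m.
By Gauss's law (flux through the curved wall only), E·2πrL = λ_enc L/ε₀.
E = |λ_enc|/(2πε₀r) = (5.02×10^-9)/(2π·8.85×10^-12·0.374) = 241 N/C.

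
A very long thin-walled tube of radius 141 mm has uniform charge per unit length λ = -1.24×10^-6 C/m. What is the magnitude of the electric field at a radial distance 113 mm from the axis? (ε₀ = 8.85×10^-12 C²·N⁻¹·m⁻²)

Choose a coaxial cylinder of radius r = 113 mm (arbitrary length L) as the Gaussian surface (r < 141 mm, inside the shell).
No charge is enclosed, so Gauss's law gives E·2πrL = 0 ⇒ E = 0.

E = 0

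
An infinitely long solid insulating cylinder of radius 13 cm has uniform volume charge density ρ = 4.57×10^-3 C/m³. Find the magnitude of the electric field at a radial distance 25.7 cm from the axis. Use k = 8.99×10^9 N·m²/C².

E ≈ 1.70×10^7 V/m

Take a coaxial cylindrical Gaussian surface of radius r = 25.7 cm and length L (r > 13 cm, full cross-section enclosed).
λ_enc = ρ·πR² = (4.57×10^-3)π(0.13)² = 2.426×10^-4 C/m.
Gauss's law: E·2πrL = λ_enc L/ε₀.
E = 2k|λ_enc|/r = 2(8.99×10^9)(2.426e-4)/(0.257) = 1.70×10^7 N/C.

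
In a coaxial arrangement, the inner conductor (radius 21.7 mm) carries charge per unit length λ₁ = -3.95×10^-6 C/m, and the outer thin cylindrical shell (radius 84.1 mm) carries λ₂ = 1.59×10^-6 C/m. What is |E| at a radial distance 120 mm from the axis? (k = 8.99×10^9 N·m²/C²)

E ≈ 3.54×10^5 N/C

Coaxial Gaussian cylinder, radius r = 120 mm, length L (r > 84.1 mm, enclosing both).
λ_enc = λ₁ + λ₂ = (-3.95e-6) + (1.59×10^-6) = -2.36×10^-6 C/m.
By Gauss's law (flux through the curved wall only), E·2πrL = λ_enc L/ε₀.
E = 2k|λ_enc|/r = 2(8.99×10^9)(2.36×10^-6)/(0.12) = 3.54×10^5 N/C.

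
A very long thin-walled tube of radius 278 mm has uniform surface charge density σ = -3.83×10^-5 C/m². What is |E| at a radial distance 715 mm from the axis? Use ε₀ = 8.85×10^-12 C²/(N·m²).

E = 1.68×10^6 N/C

By cylindrical symmetry E is radial; use a coaxial Gaussian cylinder of radius 715 mm and length L (r > 278 mm).
The whole shell is enclosed: λ_enc = σ·2πR = (-3.83e-5)·2π·(0.278) = -6.69×10^-5 C/m.
Since E is radial and uniform over the curved surface, Φ = E·2πrL = Q_enc/ε₀ = λ_enc L/ε₀.
E = |λ_enc|/(2πε₀r) = (6.69×10^-5)/(2π·8.85×10^-12·0.715) = 1.68×10^6 N/C.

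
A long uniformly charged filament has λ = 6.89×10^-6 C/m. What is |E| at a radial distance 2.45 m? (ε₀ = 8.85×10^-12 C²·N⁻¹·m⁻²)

E ≈ 5.06×10^4 N/C

Take a coaxial cylindrical Gaussian surface of radius r = 2.45 m and length L.
Q_enc = λL, so λ_enc = 6.89×10^-6 C/m.
Since E is radial and uniform over the curved surface, Φ = E·2πrL = Q_enc/ε₀ = λ_enc L/ε₀.
E = |λ_enc|/(2πε₀r) = (6.89e-6)/(2π·8.85×10^-12·2.45) = 5.06e4 N/C.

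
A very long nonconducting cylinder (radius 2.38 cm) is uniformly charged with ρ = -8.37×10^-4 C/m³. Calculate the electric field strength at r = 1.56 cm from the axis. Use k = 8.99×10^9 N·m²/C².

7.38×10^5 N/C

Take a coaxial cylindrical Gaussian surface of radius r = 1.56 cm and length L (r < R).
Charge inside radius r per length L is ρ·πr²·L, so λ_enc = ρπr² = -6.399×10^-7 C/m.
By Gauss's law (flux through the curved wall only), E·2πrL = λ_enc L/ε₀.
E = 2k|λ_enc|/r = 2(8.99×10^9)(6.399e-7)/(0.0156) = 7.38×10^5 N/C.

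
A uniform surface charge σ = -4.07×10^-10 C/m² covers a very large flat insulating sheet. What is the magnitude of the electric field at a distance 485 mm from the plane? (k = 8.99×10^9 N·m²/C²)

E = 23 V/m

Choose a cylindrical pillbox piercing the sheet, end faces (area A) parallel to it.
Only the two end caps contribute flux: Φ = 2EA. With Q_enc = σA, Gauss's law gives E = |σ|/(2ε₀).
E = 2πk|σ| = 2π(8.99×10^9)(4.07e-10) = 23 N/C.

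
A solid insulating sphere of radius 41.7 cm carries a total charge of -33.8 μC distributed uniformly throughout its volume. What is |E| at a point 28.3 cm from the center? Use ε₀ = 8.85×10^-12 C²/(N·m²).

Symmetry ⇒ E = E(r) r̂. Gaussian sphere of radius r = 28.3 cm (r < R).
Only the charge within r is enclosed: Q_enc = Q·(r/R)³ = (-33.8 μC)·(28.3 cm/41.7 cm)³ = -1.056×10^-5 C.
Applying ∮E·dA = Q_enc/ε₀ with Φ = E(4πr²):
E = |Q_enc|/(4πε₀r²) = (1.056×10^-5)/(4π·8.85×10^-12·(0.283)²) = 1.19×10^6 N/C.

E ≈ 1.19×10^6 N/C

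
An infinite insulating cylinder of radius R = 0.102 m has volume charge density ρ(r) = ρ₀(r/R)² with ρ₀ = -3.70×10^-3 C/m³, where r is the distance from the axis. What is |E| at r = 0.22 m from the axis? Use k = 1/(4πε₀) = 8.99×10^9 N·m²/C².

By cylindrical symmetry E is radial; use a coaxial Gaussian cylinder of radius 0.22 m and length L (r > R, full charge per length enclosed).
λ_enc = 2π ∫₀^R ρ₀(r'/R)^2 r' dr' = 2πρ₀R²/4 = -6.047e-5 C/m.
Gauss's law: E·2πrL = λ_enc L/ε₀.
E = 2k|λ_enc|/r = 2(8.99×10^9)(6.047e-5)/(0.22) = 4.94e6 N/C.

|E| ≈ 4.94e6 N/C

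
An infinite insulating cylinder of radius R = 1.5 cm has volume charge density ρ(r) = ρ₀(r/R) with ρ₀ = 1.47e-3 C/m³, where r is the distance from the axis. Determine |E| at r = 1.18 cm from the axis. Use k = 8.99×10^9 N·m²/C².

Choose a coaxial cylinder of radius r = 1.18 cm (arbitrary length L) as the Gaussian surface (r < R).
Integrating ρ over the cross-section to radius r: λ_enc = (2πρ₀/R) ∫₀^r r'^2 dr' = 2πρ₀ r^3/(3·R) = 3.372×10^-7 C/m.
Since E is radial and uniform over the curved surface, Φ = E·2πrL = Q_enc/ε₀ = λ_enc L/ε₀.
E = 2k|λ_enc|/r = 2(8.99×10^9)(3.372×10^-7)/(0.0118) = 5.14×10^5 N/C.

E ≈ 5.14e5 N/C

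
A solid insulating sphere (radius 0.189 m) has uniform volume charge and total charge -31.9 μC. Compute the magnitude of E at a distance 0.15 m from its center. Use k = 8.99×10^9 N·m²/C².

|E| ≈ 6.37×10^6 N/C

Take a concentric spherical Gaussian surface of radius r = 0.15 m (r < R).
Only the charge within r is enclosed: Q_enc = Q·(r/R)³ = (-31.9 μC)·(0.15 m/0.189 m)³ = -1.595e-5 C.
By Gauss's law, ∮E·dA = E·4πr² = Q_enc/ε₀.
E = k|Q_enc|/r² = (8.99×10^9)(1.595×10^-5)/(0.15)² = 6.37e6 N/C.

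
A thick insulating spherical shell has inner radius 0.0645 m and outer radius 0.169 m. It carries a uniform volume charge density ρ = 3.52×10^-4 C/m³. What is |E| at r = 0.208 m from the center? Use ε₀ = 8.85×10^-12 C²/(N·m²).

E = 1.40e6 V/m

Use a concentric Gaussian sphere at r = 0.208 m (r > 0.169 m, enclosing the whole shell).
Q_enc = ρ·(4π/3)(b³ − a³) = (3.52×10^-4)·(4π/3)·((0.169)³ − (0.0645)³) = 6.721×10^-6 C.
Gauss's law: E·4πr² = Q_enc/ε₀.
E = |Q_enc|/(4πε₀r²) = (6.721e-6)/(4π·8.85×10^-12·(0.208)²) = 1.40×10^6 N/C.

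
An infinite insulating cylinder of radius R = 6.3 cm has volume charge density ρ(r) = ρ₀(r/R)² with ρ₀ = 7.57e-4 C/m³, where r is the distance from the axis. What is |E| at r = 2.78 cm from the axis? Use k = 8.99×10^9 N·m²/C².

|E| = 1.16×10^5 V/m

Take a coaxial cylindrical Gaussian surface of radius r = 2.78 cm and length L (r < R).
λ_enc = ∫₀^r ρ(r')·2πr' dr' = (2πρ₀/R²)·r^4/4 = 1.789×10^-7 C/m.
Since E is radial and uniform over the curved surface, Φ = E·2πrL = Q_enc/ε₀ = λ_enc L/ε₀.
E = 2k|λ_enc|/r = 2(8.99×10^9)(1.789e-7)/(0.0278) = 1.16×10^5 N/C.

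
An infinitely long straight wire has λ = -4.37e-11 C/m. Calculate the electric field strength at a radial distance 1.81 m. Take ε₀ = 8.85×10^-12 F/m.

Choose a coaxial cylinder of radius r = 1.81 m (arbitrary length L) as the Gaussian surface.
Q_enc = λL, so λ_enc = -4.37×10^-11 C/m.
Applying ∮E·dA = Q_enc/ε₀ with the end caps contributing no flux:
E = |λ_enc|/(2πε₀r) = (4.37×10^-11)/(2π·8.85×10^-12·1.81) = 0.434 N/C.

E ≈ 0.434 N/C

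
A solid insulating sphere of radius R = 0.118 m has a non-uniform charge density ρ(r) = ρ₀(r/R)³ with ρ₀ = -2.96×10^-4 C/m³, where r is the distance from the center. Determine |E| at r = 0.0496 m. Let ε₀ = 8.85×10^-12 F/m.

Use a concentric Gaussian sphere at r = 0.0496 m (r < R).
Q_enc = ∫₀^r ρ(r')·4πr'² dr' = (4πρ₀/R³) ∫₀^r r'^5 dr' = 4πρ₀ r^6/(6·R³) = -5.618×10^-9 C.
Applying ∮E·dA = Q_enc/ε₀ with Φ = E(4πr²):
E = |Q_enc|/(4πε₀r²) = (5.618×10^-9)/(4π·8.85×10^-12·(0.0496)²) = 2.05×10^4 N/C.

E ≈ 2.05×10^4 N/C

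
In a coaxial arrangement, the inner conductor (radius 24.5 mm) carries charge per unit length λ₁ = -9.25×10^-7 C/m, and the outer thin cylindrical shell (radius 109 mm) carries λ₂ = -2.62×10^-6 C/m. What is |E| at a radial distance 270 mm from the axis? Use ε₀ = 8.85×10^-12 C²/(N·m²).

2.36e5 N/C

Take a coaxial cylindrical Gaussian surface of radius r = 270 mm and length L (r > 109 mm, enclosing both).
λ_enc = λ₁ + λ₂ = (-9.25e-7) + (-2.62×10^-6) = -3.545×10^-6 C/m.
Applying ∮E·dA = Q_enc/ε₀ with the end caps contributing no flux:
E = |λ_enc|/(2πε₀r) = (3.545e-6)/(2π·8.85×10^-12·0.27) = 2.36×10^5 N/C.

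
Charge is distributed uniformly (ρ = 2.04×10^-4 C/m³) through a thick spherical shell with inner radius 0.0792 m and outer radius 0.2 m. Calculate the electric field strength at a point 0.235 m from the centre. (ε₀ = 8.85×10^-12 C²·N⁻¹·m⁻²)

|E| ≈ 1.04e6 N/C

By spherical symmetry E is radial; choose a Gaussian sphere of radius r = 0.235 m (r > 0.2 m, enclosing the whole shell).
Q_enc = ρ·(4π/3)(b³ − a³) = (2.04×10^-4)·(4π/3)·((0.2)³ − (0.0792)³) = 6.412×10^-6 C.
Since E is radial and uniform over the Gaussian sphere, Φ = E·4πr² = Q_enc/ε₀.
E = |Q_enc|/(4πε₀r²) = (6.412×10^-6)/(4π·8.85×10^-12·(0.235)²) = 1.04×10^6 N/C.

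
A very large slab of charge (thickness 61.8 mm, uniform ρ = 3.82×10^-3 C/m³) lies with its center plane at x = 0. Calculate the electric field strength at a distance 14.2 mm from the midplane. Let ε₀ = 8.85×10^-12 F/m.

By symmetry E is perpendicular to the slab. A Gaussian pillbox from −14.2 mm to +14.2 mm (face area A) lies entirely within the slab.
Q_enc = ρ·(2x)·A and flux = 2EA, so 2EA = 2ρxA/ε₀ ⇒ E = |ρ|x/ε₀.
E = (3.82×10^-3)(0.0142)/(8.85×10^-12) = 6.13×10^6 N/C.

|E| = 6.13×10^6 N/C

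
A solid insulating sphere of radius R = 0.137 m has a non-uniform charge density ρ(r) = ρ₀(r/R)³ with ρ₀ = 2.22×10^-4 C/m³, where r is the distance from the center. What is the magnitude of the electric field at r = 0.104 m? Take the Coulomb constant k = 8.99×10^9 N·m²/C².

|E| = 1.90×10^5 N/C

By spherical symmetry E is radial; choose a Gaussian sphere of radius r = 0.104 m (r < R).
Q_enc = ∫₀^r ρ(r')·4πr'² dr' = (4πρ₀/R³) ∫₀^r r'^5 dr' = 4πρ₀ r^6/(6·R³) = 2.288×10^-7 C.
Since E is radial and uniform over the Gaussian sphere, Φ = E·4πr² = Q_enc/ε₀.
E = k|Q_enc|/r² = (8.99×10^9)(2.288×10^-7)/(0.104)² = 1.90×10^5 N/C.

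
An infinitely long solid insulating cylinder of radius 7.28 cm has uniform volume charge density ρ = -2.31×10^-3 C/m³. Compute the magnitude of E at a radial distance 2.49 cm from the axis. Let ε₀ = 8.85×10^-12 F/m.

Coaxial Gaussian cylinder, radius r = 2.49 cm, length L (r < R).
Enclosed charge per unit length: λ_enc = ρ·πr² = (-2.31e-3)π(0.0249)² = -4.499×10^-6 C/m.
Applying ∮E·dA = Q_enc/ε₀ with the end caps contributing no flux:
E = |λ_enc|/(2πε₀r) = (4.499×10^-6)/(2π·8.85×10^-12·0.0249) = 3.25e6 N/C.

E ≈ 3.25e6 V/m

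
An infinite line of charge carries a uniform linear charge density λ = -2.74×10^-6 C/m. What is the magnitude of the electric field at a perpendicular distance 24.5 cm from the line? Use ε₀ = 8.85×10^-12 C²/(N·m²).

Coaxial Gaussian cylinder, radius r = 24.5 cm, length L.
Q_enc = λL, so λ_enc = -2.74e-6 C/m.
Since E is radial and uniform over the curved surface, Φ = E·2πrL = Q_enc/ε₀ = λ_enc L/ε₀.
E = |λ_enc|/(2πε₀r) = (2.74e-6)/(2π·8.85×10^-12·0.245) = 2.01e5 N/C.

|E| = 2.01e5 V/m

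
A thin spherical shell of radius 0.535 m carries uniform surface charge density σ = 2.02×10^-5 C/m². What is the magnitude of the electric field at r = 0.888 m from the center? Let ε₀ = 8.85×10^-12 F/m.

Use a concentric Gaussian sphere at r = 0.888 m (r > 0.535 m).
The entire shell is enclosed: Q_enc = σ·4πR² = (2.02e-5)·4π·(0.535)² = 7.266×10^-5 C.
By Gauss's law, ∮E·dA = E·4πr² = Q_enc/ε₀.
E = |Q_enc|/(4πε₀r²) = (7.266×10^-5)/(4π·8.85×10^-12·(0.888)²) = 8.28×10^5 N/C.

8.28×10^5 V/m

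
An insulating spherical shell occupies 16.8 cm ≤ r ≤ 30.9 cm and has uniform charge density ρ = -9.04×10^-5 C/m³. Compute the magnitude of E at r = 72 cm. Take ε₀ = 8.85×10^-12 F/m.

Symmetry ⇒ E = E(r) r̂. Gaussian sphere of radius r = 72 cm (r > 30.9 cm, enclosing the whole shell).
Q_enc = ρ·(4π/3)(b³ − a³) = (-9.04e-5)·(4π/3)·((0.309)³ − (0.168)³) = -9.377e-6 C.
Applying ∮E·dA = Q_enc/ε₀ with Φ = E(4πr²):
E = |Q_enc|/(4πε₀r²) = (9.377×10^-6)/(4π·8.85×10^-12·(0.72)²) = 1.63×10^5 N/C.

|E| = 1.63×10^5 N/C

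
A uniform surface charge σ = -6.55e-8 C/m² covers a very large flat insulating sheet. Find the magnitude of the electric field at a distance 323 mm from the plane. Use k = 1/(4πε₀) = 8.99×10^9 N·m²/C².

By planar symmetry E is perpendicular to the sheet and uniform; use a Gaussian pillbox with flat faces of area A on each side of the sheet.
Only the two end caps contribute flux: Φ = 2EA. With Q_enc = σA, Gauss's law gives E = |σ|/(2ε₀).
E = 2πk|σ| = 2π(8.99×10^9)(6.55×10^-8) = 3.70×10^3 N/C.

|E| = 3.70e3 N/C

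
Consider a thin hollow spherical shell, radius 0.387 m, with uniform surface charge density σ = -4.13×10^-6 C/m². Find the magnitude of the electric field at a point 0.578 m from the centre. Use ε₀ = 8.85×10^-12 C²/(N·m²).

Symmetry ⇒ E = E(r) r̂. Gaussian sphere of radius r = 0.578 m (r > 0.387 m).
The entire shell is enclosed: Q_enc = σ·4πR² = (-4.13×10^-6)·4π·(0.387)² = -7.773×10^-6 C.
Since E is radial and uniform over the Gaussian sphere, Φ = E·4πr² = Q_enc/ε₀.
E = |Q_enc|/(4πε₀r²) = (7.773e-6)/(4π·8.85×10^-12·(0.578)²) = 2.09×10^5 N/C.

|E| ≈ 2.09e5 V/m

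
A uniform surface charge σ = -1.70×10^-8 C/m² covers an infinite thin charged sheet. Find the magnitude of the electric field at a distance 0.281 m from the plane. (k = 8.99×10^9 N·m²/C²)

By planar symmetry E is perpendicular to the sheet and uniform; use a Gaussian pillbox with flat faces of area A on each side of the sheet.
Only the two end caps contribute flux: Φ = 2EA. With Q_enc = σA, Gauss's law gives E = |σ|/(2ε₀).
E = 2πk|σ| = 2π(8.99×10^9)(1.70e-8) = 960 N/C.

|E| = 960 N/C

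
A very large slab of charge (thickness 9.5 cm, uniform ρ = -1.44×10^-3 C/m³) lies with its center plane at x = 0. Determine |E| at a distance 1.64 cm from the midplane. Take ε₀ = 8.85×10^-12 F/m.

By symmetry E is perpendicular to the slab. A Gaussian pillbox from −1.64 cm to +1.64 cm (face area A) lies entirely within the slab.
Q_enc = ρ·(2x)·A and flux = 2EA, so 2EA = 2ρxA/ε₀ ⇒ E = |ρ|x/ε₀.
E = (1.44e-3)(0.0164)/(8.85×10^-12) = 2.67×10^6 N/C.

E = 2.67e6 V/m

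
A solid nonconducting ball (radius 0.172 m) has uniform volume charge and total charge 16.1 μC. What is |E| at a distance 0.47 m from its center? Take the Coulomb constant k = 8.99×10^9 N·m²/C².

6.55e5 V/m

Take a concentric spherical Gaussian surface of radius r = 0.47 m (r > R, so the entire charge is enclosed).
Q_enc = 16.1 μC = 1.61e-5 C.
Applying ∮E·dA = Q_enc/ε₀ with Φ = E(4πr²):
E = k|Q_enc|/r² = (8.99×10^9)(1.61e-5)/(0.47)² = 6.55×10^5 N/C.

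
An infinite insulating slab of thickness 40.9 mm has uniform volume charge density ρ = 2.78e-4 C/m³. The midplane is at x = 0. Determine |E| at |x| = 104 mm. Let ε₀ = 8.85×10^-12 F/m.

The point |x| = 104 mm lies outside the slab (half-thickness 0.02045 m). A symmetric pillbox spanning the full slab encloses Q_enc = ρ·d·A.
Flux = 2EA ⇒ E = |ρ|d/(2ε₀), independent of distance outside.
E = (2.78e-4)(0.0409)/(2·8.85×10^-12) = 6.42×10^5 N/C.

|E| ≈ 6.42×10^5 N/C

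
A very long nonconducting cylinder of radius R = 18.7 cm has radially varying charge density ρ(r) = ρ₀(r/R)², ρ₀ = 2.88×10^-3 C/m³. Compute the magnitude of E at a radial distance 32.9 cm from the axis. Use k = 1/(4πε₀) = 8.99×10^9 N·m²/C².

By cylindrical symmetry E is radial; use a coaxial Gaussian cylinder of radius 32.9 cm and length L (r > R, full charge per length enclosed).
λ_enc = 2π ∫₀^R ρ₀(r'/R)^2 r' dr' = 2πρ₀R²/4 = 1.582×10^-4 C/m.
By Gauss's law (flux through the curved wall only), E·2πrL = λ_enc L/ε₀.
E = 2k|λ_enc|/r = 2(8.99×10^9)(1.582e-4)/(0.329) = 8.65e6 N/C.

|E| ≈ 8.65×10^6 N/C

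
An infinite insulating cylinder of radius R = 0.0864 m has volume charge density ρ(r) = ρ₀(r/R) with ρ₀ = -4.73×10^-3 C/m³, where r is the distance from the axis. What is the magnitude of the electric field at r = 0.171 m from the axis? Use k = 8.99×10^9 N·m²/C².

|E| = 7.78e6 V/m

Choose a coaxial cylinder of radius r = 0.171 m (arbitrary length L) as the Gaussian surface (r > R, full charge per length enclosed).
λ_enc = 2π ∫₀^R ρ₀(r'/R)^1 r' dr' = 2πρ₀R²/3 = -7.395×10^-5 C/m.
Since E is radial and uniform over the curved surface, Φ = E·2πrL = Q_enc/ε₀ = λ_enc L/ε₀.
E = 2k|λ_enc|/r = 2(8.99×10^9)(7.395×10^-5)/(0.171) = 7.78×10^6 N/C.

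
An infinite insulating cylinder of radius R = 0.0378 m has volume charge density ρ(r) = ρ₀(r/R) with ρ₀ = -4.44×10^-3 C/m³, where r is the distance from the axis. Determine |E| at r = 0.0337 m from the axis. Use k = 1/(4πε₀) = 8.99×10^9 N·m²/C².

E ≈ 5.02×10^6 V/m

Coaxial Gaussian cylinder, radius r = 0.0337 m, length L (r < R).
λ_enc = ∫₀^r ρ(r')·2πr' dr' = (2πρ₀/R)·r^3/3 = -9.415e-6 C/m.
Gauss's law: E·2πrL = λ_enc L/ε₀.
E = 2k|λ_enc|/r = 2(8.99×10^9)(9.415e-6)/(0.0337) = 5.02e6 N/C.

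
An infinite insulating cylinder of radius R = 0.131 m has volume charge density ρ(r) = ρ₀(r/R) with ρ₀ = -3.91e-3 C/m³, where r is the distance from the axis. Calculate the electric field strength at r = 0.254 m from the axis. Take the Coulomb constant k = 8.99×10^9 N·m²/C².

Choose a coaxial cylinder of radius r = 0.254 m (arbitrary length L) as the Gaussian surface (r > R, full charge per length enclosed).
λ_enc = 2π ∫₀^R ρ₀(r'/R)^1 r' dr' = 2πρ₀R²/3 = -1.405×10^-4 C/m.
By Gauss's law (flux through the curved wall only), E·2πrL = λ_enc L/ε₀.
E = 2k|λ_enc|/r = 2(8.99×10^9)(1.405×10^-4)/(0.254) = 9.95×10^6 N/C.

9.95e6 V/m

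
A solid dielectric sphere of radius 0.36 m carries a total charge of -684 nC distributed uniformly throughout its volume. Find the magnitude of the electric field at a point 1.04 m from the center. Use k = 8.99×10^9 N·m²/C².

Symmetry ⇒ E = E(r) r̂. Gaussian sphere of radius r = 1.04 m (r > R, so the entire charge is enclosed).
Q_enc = -684 nC = -6.84×10^-7 C.
Gauss's law: E·4πr² = Q_enc/ε₀.
E = k|Q_enc|/r² = (8.99×10^9)(6.84×10^-7)/(1.04)² = 5.69×10^3 N/C.

5.69×10^3 N/C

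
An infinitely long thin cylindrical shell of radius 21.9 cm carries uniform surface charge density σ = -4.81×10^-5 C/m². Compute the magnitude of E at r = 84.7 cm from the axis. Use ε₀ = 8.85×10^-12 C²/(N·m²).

Coaxial Gaussian cylinder, radius r = 84.7 cm, length L (r > 21.9 cm).
The whole shell is enclosed: λ_enc = σ·2πR = (-4.81e-5)·2π·(0.219) = -6.619×10^-5 C/m.
Since E is radial and uniform over the curved surface, Φ = E·2πrL = Q_enc/ε₀ = λ_enc L/ε₀.
E = |λ_enc|/(2πε₀r) = (6.619×10^-5)/(2π·8.85×10^-12·0.847) = 1.41e6 N/C.

1.41×10^6 N/C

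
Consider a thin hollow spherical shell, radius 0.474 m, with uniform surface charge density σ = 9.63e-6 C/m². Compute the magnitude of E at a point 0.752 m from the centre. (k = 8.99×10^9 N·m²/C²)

Use a concentric Gaussian sphere at r = 0.752 m (r > 0.474 m).
The entire shell is enclosed: Q_enc = σ·4πR² = (9.63×10^-6)·4π·(0.474)² = 2.719×10^-5 C.
Applying ∮E·dA = Q_enc/ε₀ with Φ = E(4πr²):
E = k|Q_enc|/r² = (8.99×10^9)(2.719×10^-5)/(0.752)² = 4.32e5 N/C.

4.32×10^5 N/C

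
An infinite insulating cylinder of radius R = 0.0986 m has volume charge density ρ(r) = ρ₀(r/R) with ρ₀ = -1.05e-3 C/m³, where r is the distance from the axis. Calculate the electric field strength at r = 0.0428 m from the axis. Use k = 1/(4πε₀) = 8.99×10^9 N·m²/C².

E = 7.35×10^5 N/C

By cylindrical symmetry E is radial; use a coaxial Gaussian cylinder of radius 0.0428 m and length L (r < R).
Integrating ρ over the cross-section to radius r: λ_enc = (2πρ₀/R) ∫₀^r r'^2 dr' = 2πρ₀ r^3/(3·R) = -1.749×10^-6 C/m.
By Gauss's law (flux through the curved wall only), E·2πrL = λ_enc L/ε₀.
E = 2k|λ_enc|/r = 2(8.99×10^9)(1.749×10^-6)/(0.0428) = 7.35×10^5 N/C.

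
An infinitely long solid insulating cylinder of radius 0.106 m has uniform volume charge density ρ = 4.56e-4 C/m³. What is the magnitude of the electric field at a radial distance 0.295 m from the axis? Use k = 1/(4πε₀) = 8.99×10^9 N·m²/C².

By cylindrical symmetry E is radial; use a coaxial Gaussian cylinder of radius 0.295 m and length L (r > 0.106 m, full cross-section enclosed).
λ_enc = ρ·πR² = (4.56×10^-4)π(0.106)² = 1.61×10^-5 C/m.
By Gauss's law (flux through the curved wall only), E·2πrL = λ_enc L/ε₀.
E = 2k|λ_enc|/r = 2(8.99×10^9)(1.61×10^-5)/(0.295) = 9.81×10^5 N/C.

9.81×10^5 N/C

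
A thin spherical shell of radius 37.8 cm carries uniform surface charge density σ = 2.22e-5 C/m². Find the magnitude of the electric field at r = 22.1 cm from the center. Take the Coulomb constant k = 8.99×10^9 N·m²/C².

Use a concentric Gaussian sphere at r = 22.1 cm (inside the shell, r < 37.8 cm).
All the charge is outside the Gaussian surface: Q_enc = 0, hence E = 0 everywhere inside the shell.

E = 0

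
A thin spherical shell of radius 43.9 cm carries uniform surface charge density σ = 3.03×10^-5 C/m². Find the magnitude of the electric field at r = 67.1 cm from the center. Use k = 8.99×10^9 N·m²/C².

E = 1.47×10^6 N/C

Symmetry ⇒ E = E(r) r̂. Gaussian sphere of radius r = 67.1 cm (r > 43.9 cm).
The entire shell is enclosed: Q_enc = σ·4πR² = (3.03×10^-5)·4π·(0.439)² = 7.338×10^-5 C.
By Gauss's law, ∮E·dA = E·4πr² = Q_enc/ε₀.
E = k|Q_enc|/r² = (8.99×10^9)(7.338e-5)/(0.671)² = 1.47×10^6 N/C.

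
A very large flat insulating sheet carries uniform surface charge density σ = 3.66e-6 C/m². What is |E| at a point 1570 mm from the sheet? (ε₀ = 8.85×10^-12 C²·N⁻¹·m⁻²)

E ≈ 2.07e5 N/C

Choose a cylindrical pillbox piercing the sheet, end faces (area A) parallel to it.
Only the two end caps contribute flux: Φ = 2EA. With Q_enc = σA, Gauss's law gives E = |σ|/(2ε₀).
E = |σ|/(2ε₀) = (3.66×10^-6)/(2·8.85×10^-12) = 2.07e5 N/C.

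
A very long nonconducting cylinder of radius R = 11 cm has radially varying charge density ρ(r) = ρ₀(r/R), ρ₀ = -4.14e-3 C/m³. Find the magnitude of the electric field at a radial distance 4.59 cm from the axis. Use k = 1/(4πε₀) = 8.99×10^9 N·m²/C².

Choose a coaxial cylinder of radius r = 4.59 cm (arbitrary length L) as the Gaussian surface (r < R).
λ_enc = ∫₀^r ρ(r')·2πr' dr' = (2πρ₀/R)·r^3/3 = -7.623e-6 C/m.
Gauss's law: E·2πrL = λ_enc L/ε₀.
E = 2k|λ_enc|/r = 2(8.99×10^9)(7.623e-6)/(0.0459) = 2.99e6 N/C.

E ≈ 2.99e6 N/C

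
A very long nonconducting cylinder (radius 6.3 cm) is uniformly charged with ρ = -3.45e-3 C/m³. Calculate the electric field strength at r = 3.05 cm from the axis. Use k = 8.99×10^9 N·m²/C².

5.94×10^6 V/m

Coaxial Gaussian cylinder, radius r = 3.05 cm, length L (r < R).
Charge inside radius r per length L is ρ·πr²·L, so λ_enc = ρπr² = -1.008×10^-5 C/m.
Since E is radial and uniform over the curved surface, Φ = E·2πrL = Q_enc/ε₀ = λ_enc L/ε₀.
E = 2k|λ_enc|/r = 2(8.99×10^9)(1.008e-5)/(0.0305) = 5.94×10^6 N/C.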